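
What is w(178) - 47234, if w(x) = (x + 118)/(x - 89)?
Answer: -4203530/89 ≈ -47231.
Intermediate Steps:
w(x) = (118 + x)/(-89 + x)
w(178) - 47234 = (118 + 178)/(-89 + 178) - 47234 = 296/89 - 47234 = -4203530/89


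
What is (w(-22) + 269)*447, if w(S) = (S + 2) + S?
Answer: 101469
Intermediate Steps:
w(S) = 2 + 2*S (w(S) = (2 + S) + S = 2 + 2*S)
(w(-22) + 269)*447 = ((2 + 2*(-22)) + 269)*447 = ((2 - 44) + 269)*447 = (-42 + 269)*447 = 227*447 = 101469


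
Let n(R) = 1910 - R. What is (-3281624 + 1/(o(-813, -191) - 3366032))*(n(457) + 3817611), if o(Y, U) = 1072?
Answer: -5271517767463157703/420620 ≈ -1.2533e+13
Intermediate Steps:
(-3281624 + 1/(o(-813, -191) - 3366032))*(n(457) + 3817611) = (-3281624 + 1/(1072 - 3366032))*((1910 - 1*457) + 3817611) = (-3281624 + 1/(-3364960))*((1910 - 457) + 3817611) = (-3281624 - 1/3364960)*(1453 + 3817611) = -11042533495041/3364960*3819064 = -5271517767463157703/420620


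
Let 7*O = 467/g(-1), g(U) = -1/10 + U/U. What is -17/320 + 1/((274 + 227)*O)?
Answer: -1325141/24956480 ≈ -0.053098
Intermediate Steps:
g(U) = 9/10 (g(U) = -1*⅒ + 1 = -⅒ + 1 = 9/10)
O = 4670/63 (O = (467/(9/10))/7 = (467*(10/9))/7 = (⅐)*(4670/9) = 4670/63 ≈ 74.127)
-17/320 + 1/((274 + 227)*O) = -17/320 + 1/((274 + 227)*(4670/63)) = -17*1/320 + (63/4670)/501 = -17/320 + (1/501)*(63/4670) = -17/320 + 21/779890 = -1325141/24956480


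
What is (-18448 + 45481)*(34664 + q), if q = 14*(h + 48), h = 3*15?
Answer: 972268878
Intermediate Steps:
h = 45
q = 1302 (q = 14*(45 + 48) = 14*93 = 1302)
(-18448 + 45481)*(34664 + q) = (-18448 + 45481)*(34664 + 1302) = 27033*35966 = 972268878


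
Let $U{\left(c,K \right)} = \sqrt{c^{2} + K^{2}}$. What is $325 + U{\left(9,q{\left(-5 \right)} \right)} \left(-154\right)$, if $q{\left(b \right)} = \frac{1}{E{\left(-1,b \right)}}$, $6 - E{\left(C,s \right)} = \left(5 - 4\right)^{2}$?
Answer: $325 - \frac{154 \sqrt{2026}}{5} \approx -1061.3$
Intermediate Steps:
$E{\left(C,s \right)} = 5$ ($E{\left(C,s \right)} = 6 - \left(5 - 4\right)^{2} = 6 - 1^{2} = 6 - 1 = 5$)
$q{\left(b \right)} = \frac{1}{5}$
$U{\left(c,K \right)} = \sqrt{K^{2} + c^{2}}$
$325 + U{\left(9,q{\left(-5 \right)} \right)} \left(-154\right) = 325 + \sqrt{\left(\frac{1}{5}\right)^{2} + 9^{2}} \left(-154\right) = 325 + \sqrt{\frac{1}{25} + 81} \left(-154\right) = 325 + \sqrt{\frac{2026}{25}} \left(-154\right) = 325 + \frac{\sqrt{2026}}{5} \left(-154\right) = 325 - \frac{154 \sqrt{2026}}{5}$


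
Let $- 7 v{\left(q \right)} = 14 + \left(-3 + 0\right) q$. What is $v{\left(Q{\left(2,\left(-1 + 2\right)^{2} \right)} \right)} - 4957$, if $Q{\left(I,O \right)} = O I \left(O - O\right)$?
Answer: $-4959$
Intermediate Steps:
$Q{\left(I,O \right)} = 0$ ($Q{\left(I,O \right)} = I O 0 = 0$)
$v{\left(q \right)} = -2 + \frac{3 q}{7}$ ($v{\left(q \right)} = - \frac{14 + \left(-3 + 0\right) q}{7} = - \frac{14 - 3 q}{7} = -2 + \frac{3 q}{7}$)
$v{\left(Q{\left(2,\left(-1 + 2\right)^{2} \right)} \right)} - 4957 = \left(-2 + \frac{3}{7} \cdot 0\right) - 4957 = \left(-2 + 0\right) - 4957 = -2 - 4957 = -4959$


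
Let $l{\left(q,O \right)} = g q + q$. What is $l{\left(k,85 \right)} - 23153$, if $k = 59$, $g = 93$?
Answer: $-17607$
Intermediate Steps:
$l{\left(q,O \right)} = 94 q$ ($l{\left(q,O \right)} = 93 q + q = 94 q$)
$l{\left(k,85 \right)} - 23153 = 94 \cdot 59 - 23153 = 5546 - 23153 = -17607$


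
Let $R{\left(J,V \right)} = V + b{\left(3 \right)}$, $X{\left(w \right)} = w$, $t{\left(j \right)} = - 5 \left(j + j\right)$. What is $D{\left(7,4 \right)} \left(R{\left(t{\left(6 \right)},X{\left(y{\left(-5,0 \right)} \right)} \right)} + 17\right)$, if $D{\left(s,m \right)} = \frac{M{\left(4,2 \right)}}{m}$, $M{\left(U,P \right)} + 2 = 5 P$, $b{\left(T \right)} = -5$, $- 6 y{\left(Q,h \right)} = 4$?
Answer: $\frac{68}{3} \approx 22.667$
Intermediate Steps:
$y{\left(Q,h \right)} = - \frac{2}{3}$ ($y{\left(Q,h \right)} = \left(- \frac{1}{6}\right) 4 = - \frac{2}{3}$)
$t{\left(j \right)} = - 10 j$ ($t{\left(j \right)} = - 5 \cdot 2 j = - 10 j$)
$M{\left(U,P \right)} = -2 + 5 P$
$R{\left(J,V \right)} = -5 + V$ ($R{\left(J,V \right)} = V - 5 = -5 + V$)
$D{\left(s,m \right)} = \frac{8}{m}$ ($D{\left(s,m \right)} = \frac{-2 + 5 \cdot 2}{m} = \frac{-2 + 10}{m} = \frac{8}{m}$)
$D{\left(7,4 \right)} \left(R{\left(t{\left(6 \right)},X{\left(y{\left(-5,0 \right)} \right)} \right)} + 17\right) = \frac{8}{4} \left(\left(-5 - \frac{2}{3}\right) + 17\right) = 8 \cdot \frac{1}{4} \left(- \frac{17}{3} + 17\right) = 2 \cdot \frac{34}{3} = \frac{68}{3}$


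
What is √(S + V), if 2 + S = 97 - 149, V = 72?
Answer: 3*√2 ≈ 4.2426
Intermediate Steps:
S = -54 (S = -2 + (97 - 149) = -2 - 52 = -54)
√(S + V) = √(-54 + 72) = √18 = 3*√2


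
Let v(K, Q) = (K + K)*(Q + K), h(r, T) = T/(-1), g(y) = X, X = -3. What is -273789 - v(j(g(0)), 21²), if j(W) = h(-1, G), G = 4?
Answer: -270293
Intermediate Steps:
g(y) = -3
h(r, T) = -T (h(r, T) = T*(-1) = -T)
j(W) = -4 (j(W) = -1*4 = -4)
v(K, Q) = 2*K*(K + Q) (v(K, Q) = (2*K)*(K + Q) = 2*K*(K + Q))
-273789 - v(j(g(0)), 21²) = -273789 - 2*(-4)*(-4 + 21²) = -273789 - 2*(-4)*(-4 + 441) = -273789 - 2*(-4)*437 = -273789 - 1*(-3496) = -273789 + 3496 = -270293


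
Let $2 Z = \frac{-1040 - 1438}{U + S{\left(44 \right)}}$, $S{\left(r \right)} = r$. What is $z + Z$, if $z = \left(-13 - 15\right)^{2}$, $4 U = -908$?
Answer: $\frac{48237}{61} \approx 790.77$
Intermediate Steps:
$U = -227$ ($U = \frac{1}{4} \left(-908\right) = -227$)
$z = 784$ ($z = \left(-28\right)^{2} = 784$)
$Z = \frac{413}{61}$ ($Z = \frac{\left(-1040 - 1438\right) \frac{1}{-227 + 44}}{2} = \frac{\left(-2478\right) \frac{1}{-183}}{2} = \frac{\left(-2478\right) \left(- \frac{1}{183}\right)}{2} = \frac{1}{2} \cdot \frac{826}{61} = \frac{413}{61} \approx 6.7705$)
$z + Z = 784 + \frac{413}{61} = \frac{48237}{61}$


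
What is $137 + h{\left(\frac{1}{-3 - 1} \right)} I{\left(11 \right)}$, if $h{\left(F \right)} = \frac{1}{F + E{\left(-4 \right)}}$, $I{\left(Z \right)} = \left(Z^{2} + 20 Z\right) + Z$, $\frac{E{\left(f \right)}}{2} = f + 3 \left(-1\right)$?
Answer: $\frac{6401}{57} \approx 112.3$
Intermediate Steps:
$E{\left(f \right)} = -6 + 2 f$ ($E{\left(f \right)} = 2 \left(f + 3 \left(-1\right)\right) = 2 \left(f - 3\right) = 2 \left(-3 + f\right) = -6 + 2 f$)
$I{\left(Z \right)} = Z^{2} + 21 Z$
$h{\left(F \right)} = \frac{1}{-14 + F}$ ($h{\left(F \right)} = \frac{1}{F + \left(-6 + 2 \left(-4\right)\right)} = \frac{1}{F - 14} = \frac{1}{-14 + F}$)
$137 + h{\left(\frac{1}{-3 - 1} \right)} I{\left(11 \right)} = 137 + \frac{11 \left(21 + 11\right)}{-14 + \frac{1}{-3 - 1}} = 137 + \frac{11 \cdot 32}{-14 + \frac{1}{-4}} = 137 + \frac{1}{-14 - \frac{1}{4}} \cdot 352 = 137 + \frac{1}{- \frac{57}{4}} \cdot 352 = 137 - \frac{1408}{57} = \frac{6401}{57}$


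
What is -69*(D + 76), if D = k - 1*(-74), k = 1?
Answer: -10419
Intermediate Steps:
D = 75 (D = 1 - 1*(-74) = 1 + 74 = 75)
-69*(D + 76) = -69*(75 + 76) = -69*151 = -10419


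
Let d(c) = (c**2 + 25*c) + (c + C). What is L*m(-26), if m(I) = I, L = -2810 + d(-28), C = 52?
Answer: 70252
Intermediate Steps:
d(c) = 52 + c**2 + 26*c (d(c) = (c**2 + 25*c) + (c + 52) = (c**2 + 25*c) + (52 + c) = 52 + c**2 + 26*c)
L = -2702 (L = -2810 + (52 + (-28)**2 + 26*(-28)) = -2810 + (52 + 784 - 728) = -2810 + 108 = -2702)
L*m(-26) = -2702*(-26) = 70252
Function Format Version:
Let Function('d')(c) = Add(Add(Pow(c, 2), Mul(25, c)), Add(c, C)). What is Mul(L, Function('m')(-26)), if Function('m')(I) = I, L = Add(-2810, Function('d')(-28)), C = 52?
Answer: 70252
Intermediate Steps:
Function('d')(c) = Add(52, Pow(c, 2), Mul(26, c)) (Function('d')(c) = Add(Add(Pow(c, 2), Mul(25, c)), Add(c, 52)) = Add(Add(Pow(c, 2), Mul(25, c)), Add(52, c)) = Add(52, Pow(c, 2), Mul(26, c)))
L = -2702 (L = Add(-2810, Add(52, Pow(-28, 2), Mul(26, -28))) = Add(-2810, Add(52, 784, -728)) = Add(-2810, 108) = -2702)
Mul(L, Function('m')(-26)) = Mul(-2702, -26) = 70252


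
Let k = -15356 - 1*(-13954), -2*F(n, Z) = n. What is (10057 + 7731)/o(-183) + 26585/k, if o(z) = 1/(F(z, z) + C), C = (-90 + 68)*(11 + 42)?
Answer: -26796741397/1402 ≈ -1.9113e+7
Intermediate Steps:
F(n, Z) = -n/2
k = -1402 (k = -15356 + 13954 = -1402)
C = -1166 (C = -22*53 = -1166)
o(z) = 1/(-1166 - z/2) (o(z) = 1/(-z/2 - 1166) = 1/(-1166 - z/2))
(10057 + 7731)/o(-183) + 26585/k = (10057 + 7731)/((-2/(2332 - 183))) + 26585/(-1402) = 17788/((-2/2149)) + 26585*(-1/1402) = 17788/((-2*1/2149)) - 26585/1402 = 17788/(-2/2149) - 26585/1402 = 17788*(-2149/2) - 26585/1402 = -19113206 - 26585/1402 = -26796741397/1402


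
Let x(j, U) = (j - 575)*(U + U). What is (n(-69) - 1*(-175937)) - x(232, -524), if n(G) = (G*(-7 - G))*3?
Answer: -196361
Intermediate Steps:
n(G) = 3*G*(-7 - G)
x(j, U) = 2*U*(-575 + j) (x(j, U) = (-575 + j)*(2*U) = 2*U*(-575 + j))
(n(-69) - 1*(-175937)) - x(232, -524) = (-3*(-69)*(7 - 69) - 1*(-175937)) - 2*(-524)*(-575 + 232) = (-3*(-69)*(-62) + 175937) - 2*(-524)*(-343) = (-12834 + 175937) - 1*359464 = 163103 - 359464 = -196361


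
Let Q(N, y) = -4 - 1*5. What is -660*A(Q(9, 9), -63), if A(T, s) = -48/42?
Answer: 5280/7 ≈ 754.29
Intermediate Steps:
Q(N, y) = -9 (Q(N, y) = -4 - 5 = -9)
A(T, s) = -8/7 (A(T, s) = -48*1/42 = -8/7)
-660*A(Q(9, 9), -63) = -660*(-8/7) = 5280/7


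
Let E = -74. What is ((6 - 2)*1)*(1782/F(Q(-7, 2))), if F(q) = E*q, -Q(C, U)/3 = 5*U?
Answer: 594/185 ≈ 3.2108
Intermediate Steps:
Q(C, U) = -15*U
F(q) = -74*q
((6 - 2)*1)*(1782/F(Q(-7, 2))) = ((6 - 2)*1)*(1782/((-(-1110)*2))) = (4*1)*(1782/((-74*(-30)))) = 4*(1782/2220) = 4*(1782*(1/2220)) = 4*(297/370) = 594/185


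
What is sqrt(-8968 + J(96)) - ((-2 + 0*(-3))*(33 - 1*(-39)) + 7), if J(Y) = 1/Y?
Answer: 137 + I*sqrt(5165562)/24 ≈ 137.0 + 94.699*I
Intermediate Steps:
sqrt(-8968 + J(96)) - ((-2 + 0*(-3))*(33 - 1*(-39)) + 7) = sqrt(-8968 + 1/96) - ((-2 + 0*(-3))*(33 - 1*(-39)) + 7) = sqrt(-8968 + 1/96) - ((-2 + 0)*(33 + 39) + 7) = sqrt(-860927/96) - (-2*72 + 7) = I*sqrt(5165562)/24 - (-144 + 7) = I*sqrt(5165562)/24 - 1*(-137) = I*sqrt(5165562)/24 + 137 = 137 + I*sqrt(5165562)/24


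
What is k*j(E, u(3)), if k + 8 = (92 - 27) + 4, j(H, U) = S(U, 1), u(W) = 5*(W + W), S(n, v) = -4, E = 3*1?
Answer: -244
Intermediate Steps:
E = 3
u(W) = 10*W (u(W) = 5*(2*W) = 10*W)
j(H, U) = -4
k = 61 (k = -8 + ((92 - 27) + 4) = -8 + (65 + 4) = -8 + 69 = 61)
k*j(E, u(3)) = 61*(-4) = -244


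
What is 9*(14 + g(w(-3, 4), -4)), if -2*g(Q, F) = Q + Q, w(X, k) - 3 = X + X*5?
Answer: 261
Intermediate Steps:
w(X, k) = 3 + 6*X (w(X, k) = 3 + (X + X*5) = 3 + (X + 5*X) = 3 + 6*X)
g(Q, F) = -Q (g(Q, F) = -(Q + Q)/2 = -Q)
9*(14 + g(w(-3, 4), -4)) = 9*(14 - (3 + 6*(-3))) = 9*(14 - (3 - 18)) = 9*(14 - 1*(-15)) = 9*(14 + 15) = 9*29 = 261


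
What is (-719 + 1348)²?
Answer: 395641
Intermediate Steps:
(-719 + 1348)² = 629² = 395641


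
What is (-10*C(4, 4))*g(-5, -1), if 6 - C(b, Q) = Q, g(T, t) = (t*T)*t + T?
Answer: 200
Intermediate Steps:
g(T, t) = T + T*t**2 (g(T, t) = (T*t)*t + T = T*t**2 + T = T + T*t**2)
C(b, Q) = 6 - Q
(-10*C(4, 4))*g(-5, -1) = (-10*(6 - 1*4))*(-5*(1 + (-1)**2)) = (-10*(6 - 4))*(-5*(1 + 1)) = (-10*2)*(-5*2) = -20*(-10) = 200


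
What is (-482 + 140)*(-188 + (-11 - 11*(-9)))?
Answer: 34200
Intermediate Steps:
(-482 + 140)*(-188 + (-11 - 11*(-9))) = -342*(-188 + (-11 + 99)) = -342*(-188 + 88) = -342*(-100) = 34200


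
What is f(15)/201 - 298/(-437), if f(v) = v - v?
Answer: 298/437 ≈ 0.68192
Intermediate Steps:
f(v) = 0
f(15)/201 - 298/(-437) = 0/201 - 298/(-437) = 0*(1/201) - 298*(-1/437) = 0 + 298/437 = 298/437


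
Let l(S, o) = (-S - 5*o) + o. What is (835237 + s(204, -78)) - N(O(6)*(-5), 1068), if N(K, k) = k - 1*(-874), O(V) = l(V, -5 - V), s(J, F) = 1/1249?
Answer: 1040785456/1249 ≈ 8.3330e+5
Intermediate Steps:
s(J, F) = 1/1249
l(S, o) = -S - 4*o
O(V) = 20 + 3*V (O(V) = -V - 4*(-5 - V) = -V + (20 + 4*V) = 20 + 3*V)
N(K, k) = 874 + k (N(K, k) = k + 874 = 874 + k)
(835237 + s(204, -78)) - N(O(6)*(-5), 1068) = (835237 + 1/1249) - (874 + 1068) = 1043211014/1249 - 1*1942 = 1043211014/1249 - 1942 = 1040785456/1249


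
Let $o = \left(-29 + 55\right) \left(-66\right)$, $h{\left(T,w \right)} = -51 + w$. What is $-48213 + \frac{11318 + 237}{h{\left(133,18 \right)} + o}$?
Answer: $- \frac{84336092}{1749} \approx -48220.0$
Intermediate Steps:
$o = -1716$ ($o = 26 \left(-66\right) = -1716$)
$-48213 + \frac{11318 + 237}{h{\left(133,18 \right)} + o} = -48213 + \frac{11318 + 237}{\left(-51 + 18\right) - 1716} = -48213 + \frac{11555}{-33 - 1716} = -48213 + \frac{11555}{-1749} = -48213 + 11555 \left(- \frac{1}{1749}\right) = -48213 - \frac{11555}{1749} = - \frac{84336092}{1749}$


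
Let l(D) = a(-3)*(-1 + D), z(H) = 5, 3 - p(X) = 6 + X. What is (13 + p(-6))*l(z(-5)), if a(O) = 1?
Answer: 64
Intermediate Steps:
p(X) = -3 - X (p(X) = 3 - (6 + X) = 3 + (-6 - X) = -3 - X)
l(D) = -1 + D (l(D) = 1*(-1 + D) = -1 + D)
(13 + p(-6))*l(z(-5)) = (13 + (-3 - 1*(-6)))*(-1 + 5) = (13 + (-3 + 6))*4 = (13 + 3)*4 = 16*4 = 64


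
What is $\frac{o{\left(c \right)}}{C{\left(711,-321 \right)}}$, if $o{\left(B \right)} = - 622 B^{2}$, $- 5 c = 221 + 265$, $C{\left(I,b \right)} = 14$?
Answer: $- \frac{73456956}{175} \approx -4.1975 \cdot 10^{5}$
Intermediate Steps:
$c = - \frac{486}{5}$ ($c = - \frac{221 + 265}{5} = \left(- \frac{1}{5}\right) 486 = - \frac{486}{5} \approx -97.2$)
$\frac{o{\left(c \right)}}{C{\left(711,-321 \right)}} = \frac{\left(-622\right) \left(- \frac{486}{5}\right)^{2}}{14} = \left(-622\right) \frac{236196}{25} \cdot \frac{1}{14} = \left(- \frac{146913912}{25}\right) \frac{1}{14} = - \frac{73456956}{175}$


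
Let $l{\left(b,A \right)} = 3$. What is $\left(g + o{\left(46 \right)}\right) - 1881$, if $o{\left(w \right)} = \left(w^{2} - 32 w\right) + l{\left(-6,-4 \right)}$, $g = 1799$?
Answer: $565$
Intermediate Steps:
$o{\left(w \right)} = 3 + w^{2} - 32 w$ ($o{\left(w \right)} = \left(w^{2} - 32 w\right) + 3 = 3 + w^{2} - 32 w$)
$\left(g + o{\left(46 \right)}\right) - 1881 = \left(1799 + \left(3 + 46^{2} - 1472\right)\right) - 1881 = \left(1799 + \left(3 + 2116 - 1472\right)\right) - 1881 = \left(1799 + 647\right) - 1881 = 2446 - 1881 = 565$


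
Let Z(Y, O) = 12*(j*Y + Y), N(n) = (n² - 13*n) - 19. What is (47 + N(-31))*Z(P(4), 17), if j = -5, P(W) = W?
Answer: -267264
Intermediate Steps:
N(n) = -19 + n² - 13*n
Z(Y, O) = -48*Y (Z(Y, O) = 12*(-5*Y + Y) = 12*(-4*Y) = -48*Y)
(47 + N(-31))*Z(P(4), 17) = (47 + (-19 + (-31)² - 13*(-31)))*(-48*4) = (47 + (-19 + 961 + 403))*(-192) = (47 + 1345)*(-192) = 1392*(-192) = -267264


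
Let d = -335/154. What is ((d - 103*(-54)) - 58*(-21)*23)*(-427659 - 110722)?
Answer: -2783628432589/154 ≈ -1.8076e+10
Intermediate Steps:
d = -335/154 (d = -335*1/154 = -335/154 ≈ -2.1753)
((d - 103*(-54)) - 58*(-21)*23)*(-427659 - 110722) = ((-335/154 - 103*(-54)) - 58*(-21)*23)*(-427659 - 110722) = ((-335/154 + 5562) + 1218*23)*(-538381) = (856213/154 + 28014)*(-538381) = (5170369/154)*(-538381) = -2783628432589/154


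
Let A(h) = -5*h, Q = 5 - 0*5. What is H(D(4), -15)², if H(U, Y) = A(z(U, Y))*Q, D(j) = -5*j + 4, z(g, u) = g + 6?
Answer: 62500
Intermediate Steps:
Q = 5 (Q = 5 - 1*0 = 5 + 0 = 5)
z(g, u) = 6 + g
D(j) = 4 - 5*j
H(U, Y) = -150 - 25*U (H(U, Y) = -5*(6 + U)*5 = (-30 - 5*U)*5 = -150 - 25*U)
H(D(4), -15)² = (-150 - 25*(4 - 5*4))² = (-150 - 25*(4 - 20))² = (-150 - 25*(-16))² = (-150 + 400)² = 250² = 62500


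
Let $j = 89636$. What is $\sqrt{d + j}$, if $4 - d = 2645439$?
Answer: $29 i \sqrt{3039} \approx 1598.7 i$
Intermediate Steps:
$d = -2645435$ ($d = 4 - 2645439 = -2645435$)
$\sqrt{d + j} = \sqrt{-2645435 + 89636} = \sqrt{-2555799} = 29 i \sqrt{3039}$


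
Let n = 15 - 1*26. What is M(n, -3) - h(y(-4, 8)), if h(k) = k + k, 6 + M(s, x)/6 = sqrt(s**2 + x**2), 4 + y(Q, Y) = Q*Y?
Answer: 36 + 6*sqrt(130) ≈ 104.41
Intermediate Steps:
y(Q, Y) = -4 + Q*Y
n = -11 (n = 15 - 26 = -11)
M(s, x) = -36 + 6*sqrt(s**2 + x**2)
h(k) = 2*k
M(n, -3) - h(y(-4, 8)) = (-36 + 6*sqrt((-11)**2 + (-3)**2)) - 2*(-4 - 4*8) = (-36 + 6*sqrt(121 + 9)) - 2*(-4 - 32) = (-36 + 6*sqrt(130)) - 2*(-36) = (-36 + 6*sqrt(130)) - 1*(-72) = (-36 + 6*sqrt(130)) + 72 = 36 + 6*sqrt(130)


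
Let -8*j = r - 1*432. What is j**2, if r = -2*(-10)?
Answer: 10609/4 ≈ 2652.3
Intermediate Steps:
r = 20
j = 103/2 (j = -(20 - 1*432)/8 = -(20 - 432)/8 = -1/8*(-412) = 103/2 ≈ 51.500)
j**2 = (103/2)**2 = 10609/4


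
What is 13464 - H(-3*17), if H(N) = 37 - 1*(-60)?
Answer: 13367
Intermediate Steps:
H(N) = 97 (H(N) = 37 + 60 = 97)
13464 - H(-3*17) = 13464 - 1*97 = 13464 - 97 = 13367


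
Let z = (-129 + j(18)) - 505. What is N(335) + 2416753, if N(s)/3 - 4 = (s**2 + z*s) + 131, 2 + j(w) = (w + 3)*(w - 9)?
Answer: 2304598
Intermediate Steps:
j(w) = -2 + (-9 + w)*(3 + w) (j(w) = -2 + (w + 3)*(w - 9) = -2 + (3 + w)*(-9 + w) = -2 + (-9 + w)*(3 + w))
z = -447 (z = (-129 + (-29 + 18**2 - 6*18)) - 505 = (-129 + (-29 + 324 - 108)) - 505 = (-129 + 187) - 505 = 58 - 505 = -447)
N(s) = 405 - 1341*s + 3*s**2 (N(s) = 12 + 3*((s**2 - 447*s) + 131) = 12 + 3*(131 + s**2 - 447*s) = 12 + (393 - 1341*s + 3*s**2) = 405 - 1341*s + 3*s**2)
N(335) + 2416753 = (405 - 1341*335 + 3*335**2) + 2416753 = (405 - 449235 + 3*112225) + 2416753 = (405 - 449235 + 336675) + 2416753 = -112155 + 2416753 = 2304598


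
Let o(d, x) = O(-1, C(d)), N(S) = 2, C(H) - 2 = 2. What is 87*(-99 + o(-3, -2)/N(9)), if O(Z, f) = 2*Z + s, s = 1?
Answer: -17313/2 ≈ -8656.5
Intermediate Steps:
C(H) = 4 (C(H) = 2 + 2 = 4)
O(Z, f) = 1 + 2*Z (O(Z, f) = 2*Z + 1 = 1 + 2*Z)
o(d, x) = -1 (o(d, x) = 1 + 2*(-1) = 1 - 2 = -1)
87*(-99 + o(-3, -2)/N(9)) = 87*(-99 - 1/2) = 87*(-199/2) = -17313/2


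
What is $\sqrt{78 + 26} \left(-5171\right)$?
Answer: $- 10342 \sqrt{26} \approx -52734.0$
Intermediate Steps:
$\sqrt{78 + 26} \left(-5171\right) = \sqrt{104} \left(-5171\right) = 2 \sqrt{26} \left(-5171\right) = - 10342 \sqrt{26}$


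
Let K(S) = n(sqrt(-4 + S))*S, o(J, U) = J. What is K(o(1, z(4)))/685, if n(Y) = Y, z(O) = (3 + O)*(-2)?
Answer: I*sqrt(3)/685 ≈ 0.0025285*I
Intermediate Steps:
z(O) = -6 - 2*O
K(S) = S*sqrt(-4 + S) (K(S) = sqrt(-4 + S)*S = S*sqrt(-4 + S))
K(o(1, z(4)))/685 = (1*sqrt(-4 + 1))/685 = (1*sqrt(-3))*(1/685) = (1*(I*sqrt(3)))*(1/685) = (I*sqrt(3))*(1/685) = I*sqrt(3)/685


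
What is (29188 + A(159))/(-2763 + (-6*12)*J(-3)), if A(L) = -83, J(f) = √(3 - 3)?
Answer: -29105/2763 ≈ -10.534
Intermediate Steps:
J(f) = 0 (J(f) = √0 = 0)
(29188 + A(159))/(-2763 + (-6*12)*J(-3)) = (29188 - 83)/(-2763 - 6*12*0) = 29105/(-2763 - 72*0) = 29105/(-2763 + 0) = 29105/(-2763) = 29105*(-1/2763) = -29105/2763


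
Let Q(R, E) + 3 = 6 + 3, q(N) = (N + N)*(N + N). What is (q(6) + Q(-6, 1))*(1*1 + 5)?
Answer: 900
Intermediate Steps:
q(N) = 4*N² (q(N) = (2*N)*(2*N) = 4*N²)
Q(R, E) = 6 (Q(R, E) = -3 + (6 + 3) = -3 + 9 = 6)
(q(6) + Q(-6, 1))*(1*1 + 5) = (4*6² + 6)*(1*1 + 5) = (4*36 + 6)*(1 + 5) = (144 + 6)*6 = 150*6 = 900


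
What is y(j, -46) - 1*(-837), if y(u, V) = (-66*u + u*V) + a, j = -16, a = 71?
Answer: 2700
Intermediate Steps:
y(u, V) = 71 - 66*u + V*u (y(u, V) = (-66*u + u*V) + 71 = (-66*u + V*u) + 71 = 71 - 66*u + V*u)
y(j, -46) - 1*(-837) = (71 - 66*(-16) - 46*(-16)) - 1*(-837) = (71 + 1056 + 736) + 837 = 1863 + 837 = 2700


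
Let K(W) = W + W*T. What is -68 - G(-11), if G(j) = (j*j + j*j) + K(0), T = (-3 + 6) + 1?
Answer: -310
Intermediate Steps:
T = 4 (T = 3 + 1 = 4)
K(W) = 5*W (K(W) = W + W*4 = W + 4*W = 5*W)
G(j) = 2*j² (G(j) = (j*j + j*j) + 5*0 = (j² + j²) + 0 = 2*j² + 0 = 2*j²)
-68 - G(-11) = -68 - 2*(-11)² = -68 - 2*121 = -68 - 1*242 = -68 - 242 = -310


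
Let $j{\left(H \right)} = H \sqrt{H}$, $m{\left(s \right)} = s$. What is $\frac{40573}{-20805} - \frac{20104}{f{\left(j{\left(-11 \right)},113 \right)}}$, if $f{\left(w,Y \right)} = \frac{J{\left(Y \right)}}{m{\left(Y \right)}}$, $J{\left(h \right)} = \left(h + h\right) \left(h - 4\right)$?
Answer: $- \frac{213554317}{2267745} \approx -94.17$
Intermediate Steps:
$j{\left(H \right)} = H^{\frac{3}{2}}$
$J{\left(h \right)} = 2 h \left(-4 + h\right)$
$f{\left(w,Y \right)} = -8 + 2 Y$ ($f{\left(w,Y \right)} = \frac{2 Y \left(-4 + Y\right)}{Y} = -8 + 2 Y$)
$\frac{40573}{-20805} - \frac{20104}{f{\left(j{\left(-11 \right)},113 \right)}} = \frac{40573}{-20805} - \frac{20104}{-8 + 2 \cdot 113} = 40573 \left(- \frac{1}{20805}\right) - \frac{20104}{-8 + 226} = - \frac{40573}{20805} - \frac{20104}{218} = - \frac{40573}{20805} - \frac{10052}{109} = - \frac{213554317}{2267745}$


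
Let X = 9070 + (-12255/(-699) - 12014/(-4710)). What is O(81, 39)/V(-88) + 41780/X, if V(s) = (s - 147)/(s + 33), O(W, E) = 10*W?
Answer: 11379841390965/58607412058 ≈ 194.17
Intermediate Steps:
V(s) = (-147 + s)/(33 + s)
X = 4987864856/548715 (X = 9070 + (-12255*(-1/699) - 12014*(-1/4710)) = 9070 + (4085/233 + 6007/2355) = 9070 + 11019806/548715 = 4987864856/548715 ≈ 9090.1)
O(81, 39)/V(-88) + 41780/X = (10*81)/(((-147 - 88)/(33 - 88))) + 41780/(4987864856/548715) = 810/((-235/(-55))) + 41780*(548715/4987864856) = 810/((-1/55*(-235))) + 5731328175/1246966214 = 810/(47/11) + 5731328175/1246966214 = 810*(11/47) + 5731328175/1246966214 = 8910/47 + 5731328175/1246966214 = 11379841390965/58607412058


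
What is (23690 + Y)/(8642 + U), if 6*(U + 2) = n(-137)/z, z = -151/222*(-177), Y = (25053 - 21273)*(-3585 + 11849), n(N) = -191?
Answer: 835529050470/230914213 ≈ 3618.4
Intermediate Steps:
Y = 31237920 (Y = 3780*8264 = 31237920)
z = 8909/74 (z = -151*1/222*(-177) = -151/222*(-177) = 8909/74 ≈ 120.39)
U = -60521/26727 (U = -2 + (-191/8909/74)/6 = -2 + (-191*74/8909)/6 = -2 + (⅙)*(-14134/8909) = -2 - 7067/26727 = -60521/26727 ≈ -2.2644)
(23690 + Y)/(8642 + U) = (23690 + 31237920)/(8642 - 60521/26727) = 31261610/(230914213/26727) = 31261610*(26727/230914213) = 835529050470/230914213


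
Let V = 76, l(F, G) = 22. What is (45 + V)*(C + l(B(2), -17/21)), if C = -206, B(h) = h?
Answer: -22264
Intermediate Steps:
(45 + V)*(C + l(B(2), -17/21)) = (45 + 76)*(-206 + 22) = 121*(-184) = -22264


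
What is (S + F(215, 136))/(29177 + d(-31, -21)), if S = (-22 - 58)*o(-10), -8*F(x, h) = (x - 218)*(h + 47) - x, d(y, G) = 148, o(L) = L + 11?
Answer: 31/58650 ≈ 0.00052856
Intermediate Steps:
o(L) = 11 + L
F(x, h) = x/8 - (-218 + x)*(47 + h)/8 (F(x, h) = -((x - 218)*(h + 47) - x)/8 = -((-218 + x)*(47 + h) - x)/8 = -(-x + (-218 + x)*(47 + h))/8 = x/8 - (-218 + x)*(47 + h)/8)
S = -80 (S = (-22 - 58)*(11 - 10) = -80*1 = -80)
(S + F(215, 136))/(29177 + d(-31, -21)) = (-80 + (5123/4 - 23/4*215 + (109/4)*136 - ⅛*136*215))/(29177 + 148) = (-80 + (5123/4 - 4945/4 + 3706 - 3655))/29325 = (-80 + 191/2)*(1/29325) = (31/2)*(1/29325) = 31/58650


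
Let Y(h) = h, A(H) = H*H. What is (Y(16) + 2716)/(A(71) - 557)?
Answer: 683/1121 ≈ 0.60928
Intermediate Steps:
A(H) = H²
(Y(16) + 2716)/(A(71) - 557) = (16 + 2716)/(71² - 557) = 2732/(5041 - 557) = 2732/4484 = 2732*(1/4484) = 683/1121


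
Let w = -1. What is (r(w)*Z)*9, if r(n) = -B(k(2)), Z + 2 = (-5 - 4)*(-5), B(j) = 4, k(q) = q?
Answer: -1548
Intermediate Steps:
Z = 43 (Z = -2 + (-5 - 4)*(-5) = -2 - 9*(-5) = -2 + 45 = 43)
r(n) = -4 (r(n) = -1*4 = -4)
(r(w)*Z)*9 = -4*43*9 = -172*9 = -1548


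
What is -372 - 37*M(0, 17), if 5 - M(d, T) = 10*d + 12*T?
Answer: 6991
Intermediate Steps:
M(d, T) = 5 - 12*T - 10*d (M(d, T) = 5 - (10*d + 12*T) = 5 + (-12*T - 10*d) = 5 - 12*T - 10*d)
-372 - 37*M(0, 17) = -372 - 37*(5 - 12*17 - 10*0) = -372 - 37*(5 - 204 + 0) = -372 - 37*(-199) = -372 + 7363 = 6991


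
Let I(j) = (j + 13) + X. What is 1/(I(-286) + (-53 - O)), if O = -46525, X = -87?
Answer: 1/46112 ≈ 2.1686e-5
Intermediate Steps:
I(j) = -74 + j (I(j) = (j + 13) - 87 = (13 + j) - 87 = -74 + j)
1/(I(-286) + (-53 - O)) = 1/((-74 - 286) + (-53 - 1*(-46525))) = 1/(-360 + (-53 + 46525)) = 1/(-360 + 46472) = 1/46112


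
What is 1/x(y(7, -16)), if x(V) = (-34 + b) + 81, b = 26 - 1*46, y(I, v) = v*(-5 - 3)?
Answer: 1/27 ≈ 0.037037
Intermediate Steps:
y(I, v) = -8*v (y(I, v) = v*(-8) = -8*v)
b = -20 (b = 26 - 46 = -20)
x(V) = 27 (x(V) = (-34 - 20) + 81 = -54 + 81 = 27)
1/x(y(7, -16)) = 1/27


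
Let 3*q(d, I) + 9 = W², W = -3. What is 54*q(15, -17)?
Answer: 0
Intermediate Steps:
q(d, I) = 0 (q(d, I) = -3 + (⅓)*(-3)² = -3 + (⅓)*9 = -3 + 3 = 0)
54*q(15, -17) = 54*0 = 0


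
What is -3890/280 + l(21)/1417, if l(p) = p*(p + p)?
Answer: -526517/39676 ≈ -13.270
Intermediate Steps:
l(p) = 2*p**2 (l(p) = p*(2*p) = 2*p**2)
-3890/280 + l(21)/1417 = -3890/280 + (2*21**2)/1417 = -3890*1/280 + (2*441)*(1/1417) = -389/28 + 882*(1/1417) = -389/28 + 882/1417 = -526517/39676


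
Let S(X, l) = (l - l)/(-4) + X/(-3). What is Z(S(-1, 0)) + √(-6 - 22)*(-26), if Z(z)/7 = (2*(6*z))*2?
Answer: 56 - 52*I*√7 ≈ 56.0 - 137.58*I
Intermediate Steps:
S(X, l) = -X/3 (S(X, l) = 0*(-¼) + X*(-⅓) = 0 - X/3 = -X/3)
Z(z) = 168*z (Z(z) = 7*((2*(6*z))*2) = 7*((12*z)*2) = 7*(24*z) = 168*z)
Z(S(-1, 0)) + √(-6 - 22)*(-26) = 168*(-⅓*(-1)) + √(-6 - 22)*(-26) = 168*(⅓) + √(-28)*(-26) = 56 + (2*I*√7)*(-26) = 56 - 52*I*√7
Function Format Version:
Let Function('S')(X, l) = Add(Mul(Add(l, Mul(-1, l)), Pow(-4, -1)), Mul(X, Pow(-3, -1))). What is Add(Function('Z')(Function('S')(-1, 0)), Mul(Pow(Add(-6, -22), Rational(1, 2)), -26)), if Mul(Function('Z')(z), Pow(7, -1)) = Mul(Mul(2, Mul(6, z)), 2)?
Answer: Add(56, Mul(-52, I, Pow(7, Rational(1, 2)))) ≈ Add(56.000, Mul(-137.58, I))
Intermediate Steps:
Function('S')(X, l) = Mul(Rational(-1, 3), X) (Function('S')(X, l) = Add(Mul(0, Rational(-1, 4)), Mul(X, Rational(-1, 3))) = Add(0, Mul(Rational(-1, 3), X)) = Mul(Rational(-1, 3), X))
Function('Z')(z) = Mul(168, z) (Function('Z')(z) = Mul(7, Mul(Mul(2, Mul(6, z)), 2)) = Mul(7, Mul(Mul(12, z), 2)) = Mul(7, Mul(24, z)) = Mul(168, z))
Add(Function('Z')(Function('S')(-1, 0)), Mul(Pow(Add(-6, -22), Rational(1, 2)), -26)) = Add(Mul(168, Mul(Rational(-1, 3), -1)), Mul(Pow(Add(-6, -22), Rational(1, 2)), -26)) = Add(Mul(168, Rational(1, 3)), Mul(Pow(-28, Rational(1, 2)), -26)) = Add(56, Mul(Mul(2, I, Pow(7, Rational(1, 2))), -26)) = Add(56, Mul(-52, I, Pow(7, Rational(1, 2))))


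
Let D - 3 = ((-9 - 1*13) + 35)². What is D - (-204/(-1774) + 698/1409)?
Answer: 214199832/1249783 ≈ 171.39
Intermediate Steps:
D = 172 (D = 3 + ((-9 - 1*13) + 35)² = 3 + ((-9 - 13) + 35)² = 3 + (-22 + 35)² = 3 + 13² = 3 + 169 = 172)
D - (-204/(-1774) + 698/1409) = 172 - (-204/(-1774) + 698/1409) = 172 - (-204*(-1/1774) + 698*(1/1409)) = 172 - (102/887 + 698/1409) = 172 - 1*762844/1249783 = 172 - 762844/1249783 = 214199832/1249783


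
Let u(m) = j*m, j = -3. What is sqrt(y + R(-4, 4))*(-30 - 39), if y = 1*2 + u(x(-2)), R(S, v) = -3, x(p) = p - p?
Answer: -69*I ≈ -69.0*I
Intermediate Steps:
x(p) = 0
u(m) = -3*m
y = 2 (y = 1*2 - 3*0 = 2 + 0 = 2)
sqrt(y + R(-4, 4))*(-30 - 39) = sqrt(2 - 3)*(-30 - 39) = sqrt(-1)*(-69) = I*(-69) = -69*I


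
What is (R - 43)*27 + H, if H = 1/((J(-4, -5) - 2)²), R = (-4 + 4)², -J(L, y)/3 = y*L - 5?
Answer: -2564648/2209 ≈ -1161.0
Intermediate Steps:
J(L, y) = 15 - 3*L*y (J(L, y) = -3*(y*L - 5) = -3*(L*y - 5) = -3*(-5 + L*y) = 15 - 3*L*y)
R = 0 (R = 0² = 0)
H = 1/2209 (H = 1/(((15 - 3*(-4)*(-5)) - 2)²) = 1/(((15 - 60) - 2)²) = 1/((-45 - 2)²) = 1/((-47)²) = 1/2209 ≈ 0.00045269)
(R - 43)*27 + H = (0 - 43)*27 + 1/2209 = -43*27 + 1/2209 = -1161 + 1/2209 = -2564648/2209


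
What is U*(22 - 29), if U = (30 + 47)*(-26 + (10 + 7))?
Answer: 4851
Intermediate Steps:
U = -693 (U = 77*(-26 + 17) = 77*(-9) = -693)
U*(22 - 29) = -693*(22 - 29) = -693*(-7) = 4851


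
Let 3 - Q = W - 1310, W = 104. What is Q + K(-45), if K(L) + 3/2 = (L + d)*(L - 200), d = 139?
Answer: -43645/2 ≈ -21823.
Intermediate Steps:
K(L) = -3/2 + (-200 + L)*(139 + L) (K(L) = -3/2 + (L + 139)*(L - 200) = -3/2 + (139 + L)*(-200 + L) = -3/2 + (-200 + L)*(139 + L))
Q = 1209 (Q = 3 - (104 - 1310) = 3 - 1*(-1206) = 3 + 1206 = 1209)
Q + K(-45) = 1209 + (-55603/2 + (-45)² - 61*(-45)) = 1209 + (-55603/2 + 2025 + 2745) = 1209 - 46063/2 = -43645/2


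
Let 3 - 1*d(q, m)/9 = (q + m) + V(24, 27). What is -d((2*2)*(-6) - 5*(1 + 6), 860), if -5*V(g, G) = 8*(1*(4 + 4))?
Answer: 35334/5 ≈ 7066.8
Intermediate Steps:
V(g, G) = -64/5 (V(g, G) = -8*1*(4 + 4)/5 = -8*1*8/5 = -8*8/5 = -1/5*64 = -64/5)
d(q, m) = 711/5 - 9*m - 9*q (d(q, m) = 27 - 9*((q + m) - 64/5) = 27 - 9*((m + q) - 64/5) = 27 - 9*(-64/5 + m + q) = 27 + (576/5 - 9*m - 9*q) = 711/5 - 9*m - 9*q)
-d((2*2)*(-6) - 5*(1 + 6), 860) = -(711/5 - 9*860 - 9*((2*2)*(-6) - 5*(1 + 6))) = -(711/5 - 7740 - 9*(4*(-6) - 5*7)) = -(711/5 - 7740 - 9*(-24 - 1*35)) = -(711/5 - 7740 - 9*(-24 - 35)) = -(711/5 - 7740 - 9*(-59)) = -(711/5 - 7740 + 531) = -1*(-35334/5) = 35334/5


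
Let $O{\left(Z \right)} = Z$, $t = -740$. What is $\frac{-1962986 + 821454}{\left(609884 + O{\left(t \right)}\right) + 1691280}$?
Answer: $- \frac{40769}{82158} \approx -0.49623$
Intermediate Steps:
$\frac{-1962986 + 821454}{\left(609884 + O{\left(t \right)}\right) + 1691280} = \frac{-1962986 + 821454}{\left(609884 - 740\right) + 1691280} = - \frac{1141532}{609144 + 1691280} = - \frac{1141532}{2300424} = \left(-1141532\right) \frac{1}{2300424} = - \frac{40769}{82158}$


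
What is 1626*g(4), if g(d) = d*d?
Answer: 26016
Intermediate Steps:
g(d) = d**2
1626*g(4) = 1626*4**2 = 1626*16 = 26016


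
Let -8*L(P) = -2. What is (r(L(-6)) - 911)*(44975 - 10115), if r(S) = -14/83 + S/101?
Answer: -3208088625/101 ≈ -3.1763e+7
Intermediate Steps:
L(P) = 1/4 (L(P) = -1/8*(-2) = 1/4)
r(S) = -14/83 + S/101 (r(S) = -14*1/83 + S*(1/101) = -14/83 + S/101)
(r(L(-6)) - 911)*(44975 - 10115) = ((-14/83 + (1/101)*(1/4)) - 911)*(44975 - 10115) = ((-14/83 + 1/404) - 911)*34860 = (-5573/33532 - 911)*34860 = -30553225/33532*34860 = -3208088625/101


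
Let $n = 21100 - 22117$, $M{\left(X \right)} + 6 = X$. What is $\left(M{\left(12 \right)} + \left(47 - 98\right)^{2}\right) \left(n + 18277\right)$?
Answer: $44996820$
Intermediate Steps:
$M{\left(X \right)} = -6 + X$
$n = -1017$
$\left(M{\left(12 \right)} + \left(47 - 98\right)^{2}\right) \left(n + 18277\right) = \left(\left(-6 + 12\right) + \left(47 - 98\right)^{2}\right) \left(-1017 + 18277\right) = \left(6 + \left(-51\right)^{2}\right) 17260 = \left(6 + 2601\right) 17260 = 2607 \cdot 17260 = 44996820$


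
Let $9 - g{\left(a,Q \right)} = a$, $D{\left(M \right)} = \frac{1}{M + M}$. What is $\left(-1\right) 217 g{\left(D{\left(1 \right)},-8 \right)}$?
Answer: $- \frac{3689}{2} \approx -1844.5$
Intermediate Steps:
$D{\left(M \right)} = \frac{1}{2 M}$
$g{\left(a,Q \right)} = 9 - a$
$\left(-1\right) 217 g{\left(D{\left(1 \right)},-8 \right)} = \left(-1\right) 217 \left(9 - \frac{1}{2 \cdot 1}\right) = - 217 \left(9 - \frac{1}{2} \cdot 1\right) = - 217 \left(9 - \frac{1}{2}\right) = \left(-217\right) \frac{17}{2} = - \frac{3689}{2}$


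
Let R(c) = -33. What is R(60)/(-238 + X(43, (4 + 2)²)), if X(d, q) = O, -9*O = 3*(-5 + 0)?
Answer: 99/709 ≈ 0.13963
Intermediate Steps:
O = 5/3 (O = -(-5 + 0)/3 = -(-5)/3 = -⅑*(-15) = 5/3 ≈ 1.6667)
X(d, q) = 5/3
R(60)/(-238 + X(43, (4 + 2)²)) = -33/(-238 + 5/3) = -33/(-709/3) = -33*(-3/709) = 99/709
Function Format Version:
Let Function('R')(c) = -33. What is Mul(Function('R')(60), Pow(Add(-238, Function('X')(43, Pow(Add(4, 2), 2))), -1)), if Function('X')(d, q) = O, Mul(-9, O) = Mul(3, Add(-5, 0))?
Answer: Rational(99, 709) ≈ 0.13963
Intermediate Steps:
O = Rational(5, 3) (O = Mul(Rational(-1, 9), Mul(3, Add(-5, 0))) = Mul(Rational(-1, 9), Mul(3, -5)) = Mul(Rational(-1, 9), -15) = Rational(5, 3) ≈ 1.6667)
Function('X')(d, q) = Rational(5, 3)
Mul(Function('R')(60), Pow(Add(-238, Function('X')(43, Pow(Add(4, 2), 2))), -1)) = Mul(-33, Pow(Add(-238, Rational(5, 3)), -1)) = Mul(-33, Pow(Rational(-709, 3), -1)) = Mul(-33, Rational(-3, 709)) = Rational(99, 709)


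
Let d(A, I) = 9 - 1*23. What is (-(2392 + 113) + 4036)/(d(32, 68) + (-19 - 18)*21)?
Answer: -1531/791 ≈ -1.9355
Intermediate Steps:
d(A, I) = -14 (d(A, I) = 9 - 23 = -14)
(-(2392 + 113) + 4036)/(d(32, 68) + (-19 - 18)*21) = (-(2392 + 113) + 4036)/(-14 + (-19 - 18)*21) = (-1*2505 + 4036)/(-14 - 37*21) = (-2505 + 4036)/(-14 - 777) = 1531/(-791) = 1531*(-1/791) = -1531/791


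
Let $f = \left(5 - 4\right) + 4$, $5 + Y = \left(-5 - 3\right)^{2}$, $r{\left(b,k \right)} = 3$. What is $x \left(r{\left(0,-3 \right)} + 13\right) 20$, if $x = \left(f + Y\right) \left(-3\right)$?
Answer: $-61440$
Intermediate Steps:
$Y = 59$ ($Y = -5 + \left(-5 - 3\right)^{2} = -5 + \left(-8\right)^{2} = -5 + 64 = 59$)
$f = 5$ ($f = 1 + 4 = 5$)
$x = -192$ ($x = \left(5 + 59\right) \left(-3\right) = 64 \left(-3\right) = -192$)
$x \left(r{\left(0,-3 \right)} + 13\right) 20 = - 192 \left(3 + 13\right) 20 = - 192 \cdot 16 \cdot 20 = \left(-192\right) 320 = -61440$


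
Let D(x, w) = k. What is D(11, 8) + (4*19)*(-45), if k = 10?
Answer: -3410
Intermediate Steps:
D(x, w) = 10
D(11, 8) + (4*19)*(-45) = 10 + (4*19)*(-45) = 10 + 76*(-45) = 10 - 3420 = -3410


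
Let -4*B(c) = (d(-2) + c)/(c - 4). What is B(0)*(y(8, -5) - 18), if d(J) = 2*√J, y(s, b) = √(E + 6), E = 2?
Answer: I*(2 - 9*√2)/4 ≈ -2.682*I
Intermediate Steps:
y(s, b) = 2*√2 (y(s, b) = √(2 + 6) = √8 = 2*√2)
B(c) = -(c + 2*I*√2)/(4*(-4 + c)) (B(c) = -(2*√(-2) + c)/(4*(c - 4)) = -(2*(I*√2) + c)/(4*(-4 + c)) = -(2*I*√2 + c)/(4*(-4 + c)) = -(c + 2*I*√2)/(4*(-4 + c)))
B(0)*(y(8, -5) - 18) = ((-1*0 - 2*I*√2)/(4*(-4 + 0)))*(2*√2 - 18) = ((¼)*(0 - 2*I*√2)/(-4))*(-18 + 2*√2) = ((¼)*(-¼)*(-2*I*√2))*(-18 + 2*√2) = (I*√2/8)*(-18 + 2*√2) = I*√2*(-18 + 2*√2)/8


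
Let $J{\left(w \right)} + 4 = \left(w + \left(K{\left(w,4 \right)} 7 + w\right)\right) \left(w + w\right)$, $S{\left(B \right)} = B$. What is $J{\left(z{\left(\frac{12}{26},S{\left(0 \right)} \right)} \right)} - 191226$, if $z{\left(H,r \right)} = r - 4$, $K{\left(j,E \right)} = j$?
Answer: $-190942$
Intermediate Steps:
$z{\left(H,r \right)} = -4 + r$
$J{\left(w \right)} = -4 + 18 w^{2}$ ($J{\left(w \right)} = -4 + \left(w + \left(w 7 + w\right)\right) \left(w + w\right) = -4 + \left(w + \left(7 w + w\right)\right) 2 w = -4 + \left(w + 8 w\right) 2 w = -4 + 9 w 2 w = -4 + 18 w^{2}$)
$J{\left(z{\left(\frac{12}{26},S{\left(0 \right)} \right)} \right)} - 191226 = \left(-4 + 18 \left(-4 + 0\right)^{2}\right) - 191226 = \left(-4 + 18 \left(-4\right)^{2}\right) - 191226 = \left(-4 + 18 \cdot 16\right) - 191226 = \left(-4 + 288\right) - 191226 = 284 - 191226 = -190942$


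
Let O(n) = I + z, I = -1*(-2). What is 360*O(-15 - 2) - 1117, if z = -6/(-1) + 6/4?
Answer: 2303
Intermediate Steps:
I = 2
z = 15/2 (z = -6*(-1) + 6*(¼) = 6 + 3/2 = 15/2 ≈ 7.5000)
O(n) = 19/2 (O(n) = 2 + 15/2 = 19/2)
360*O(-15 - 2) - 1117 = 360*(19/2) - 1117 = 3420 - 1117 = 2303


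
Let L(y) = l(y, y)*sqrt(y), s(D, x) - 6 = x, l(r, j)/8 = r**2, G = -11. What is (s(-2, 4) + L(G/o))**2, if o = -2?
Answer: 322202 + 2420*sqrt(22) ≈ 3.3355e+5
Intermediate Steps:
l(r, j) = 8*r**2
s(D, x) = 6 + x
L(y) = 8*y**(5/2) (L(y) = (8*y**2)*sqrt(y) = 8*y**(5/2))
(s(-2, 4) + L(G/o))**2 = ((6 + 4) + 8*(-11/(-2))**(5/2))**2 = (10 + 8*(-11*(-1/2))**(5/2))**2 = (10 + 8*(11/2)**(5/2))**2 = (10 + 8*(121*sqrt(22)/8))**2 = (10 + 121*sqrt(22))**2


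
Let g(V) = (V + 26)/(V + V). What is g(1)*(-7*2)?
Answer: -189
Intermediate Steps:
g(V) = (26 + V)/(2*V) (g(V) = (26 + V)/((2*V)) = (26 + V)*(1/(2*V)) = (26 + V)/(2*V))
g(1)*(-7*2) = ((1/2)*(26 + 1)/1)*(-7*2) = ((1/2)*1*27)*(-14) = (27/2)*(-14) = -189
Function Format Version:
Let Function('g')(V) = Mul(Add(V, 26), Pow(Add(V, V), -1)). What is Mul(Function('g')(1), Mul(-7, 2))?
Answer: -189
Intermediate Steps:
Function('g')(V) = Mul(Rational(1, 2), Pow(V, -1), Add(26, V)) (Function('g')(V) = Mul(Add(26, V), Pow(Mul(2, V), -1)) = Mul(Add(26, V), Mul(Rational(1, 2), Pow(V, -1))) = Mul(Rational(1, 2), Pow(V, -1), Add(26, V)))
Mul(Function('g')(1), Mul(-7, 2)) = Mul(Mul(Rational(1, 2), Pow(1, -1), Add(26, 1)), Mul(-7, 2)) = Mul(Mul(Rational(1, 2), 1, 27), -14) = Mul(Rational(27, 2), -14) = -189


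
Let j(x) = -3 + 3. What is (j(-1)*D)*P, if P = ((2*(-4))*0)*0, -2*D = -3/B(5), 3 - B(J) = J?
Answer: 0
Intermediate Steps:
B(J) = 3 - J
j(x) = 0
D = -¾ (D = -(-3)/(2*(3 - 1*5)) = -(-3)/(2*(3 - 5)) = -(-3)/(2*(-2)) = -(-3)*(-1)/(2*2) = -½*3/2 = -¾ ≈ -0.75000)
P = 0 (P = -8*0*0 = 0*0 = 0)
(j(-1)*D)*P = (0*(-¾))*0 = 0*0 = 0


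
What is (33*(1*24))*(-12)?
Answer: -9504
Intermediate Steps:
(33*(1*24))*(-12) = (33*24)*(-12) = 792*(-12) = -9504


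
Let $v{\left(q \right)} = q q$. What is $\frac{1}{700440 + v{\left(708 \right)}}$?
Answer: $\frac{1}{1201704} \approx 8.3215 \cdot 10^{-7}$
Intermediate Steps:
$v{\left(q \right)} = q^{2}$
$\frac{1}{700440 + v{\left(708 \right)}} = \frac{1}{700440 + 708^{2}} = \frac{1}{700440 + 501264} = \frac{1}{1201704}$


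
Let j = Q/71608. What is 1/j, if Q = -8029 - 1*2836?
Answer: -71608/10865 ≈ -6.5907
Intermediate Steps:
Q = -10865 (Q = -8029 - 2836 = -10865)
j = -10865/71608 ≈ -0.15173
1/j = 1/(-10865/71608) = -71608/10865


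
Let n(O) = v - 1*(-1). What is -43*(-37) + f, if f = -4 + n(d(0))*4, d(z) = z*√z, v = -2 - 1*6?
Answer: 1559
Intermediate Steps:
v = -8 (v = -2 - 6 = -8)
d(z) = z^(3/2)
n(O) = -7 (n(O) = -8 - 1*(-1) = -8 + 1 = -7)
f = -32 (f = -4 - 7*4 = -4 - 28 = -32)
-43*(-37) + f = -43*(-37) - 32 = 1591 - 32 = 1559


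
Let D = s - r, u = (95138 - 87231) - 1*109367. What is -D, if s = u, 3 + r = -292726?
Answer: -191269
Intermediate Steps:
r = -292729 (r = -3 - 292726 = -292729)
u = -101460 (u = 7907 - 109367 = -101460)
s = -101460
D = 191269 (D = -101460 - 1*(-292729) = -101460 + 292729 = 191269)
-D = -1*191269 = -191269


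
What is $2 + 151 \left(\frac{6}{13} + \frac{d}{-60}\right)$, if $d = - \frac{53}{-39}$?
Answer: $\frac{12289}{180} \approx 68.272$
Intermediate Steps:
$d = \frac{53}{39}$ ($d = \left(-53\right) \left(- \frac{1}{39}\right) = \frac{53}{39} \approx 1.359$)
$2 + 151 \left(\frac{6}{13} + \frac{d}{-60}\right) = 2 + 151 \left(\frac{6}{13} + \frac{53}{39 \left(-60\right)}\right) = 2 + 151 \left(6 \cdot \frac{1}{13} + \frac{53}{39} \left(- \frac{1}{60}\right)\right) = 2 + 151 \left(\frac{6}{13} - \frac{53}{2340}\right) = 2 + 151 \cdot \frac{79}{180} = 2 + \frac{11929}{180} = \frac{12289}{180}$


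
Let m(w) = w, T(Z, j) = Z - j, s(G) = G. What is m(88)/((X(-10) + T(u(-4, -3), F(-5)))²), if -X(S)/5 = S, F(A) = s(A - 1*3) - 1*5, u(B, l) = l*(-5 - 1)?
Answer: 88/6561 ≈ 0.013413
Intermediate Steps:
u(B, l) = -6*l (u(B, l) = l*(-6) = -6*l)
F(A) = -8 + A (F(A) = (A - 1*3) - 1*5 = (A - 3) - 5 = (-3 + A) - 5 = -8 + A)
X(S) = -5*S
m(88)/((X(-10) + T(u(-4, -3), F(-5)))²) = 88/((-5*(-10) + (-6*(-3) - (-8 - 5)))²) = 88/((50 + (18 - 1*(-13)))²) = 88/((50 + (18 + 13))²) = 88/((50 + 31)²) = 88/(81²) = 88/6561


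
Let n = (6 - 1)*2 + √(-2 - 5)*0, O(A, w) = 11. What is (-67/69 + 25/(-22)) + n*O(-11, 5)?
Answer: 163781/1518 ≈ 107.89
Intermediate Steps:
n = 10 (n = 5*2 + √(-7)*0 = 10 + (I*√7)*0 = 10 + 0 = 10)
(-67/69 + 25/(-22)) + n*O(-11, 5) = (-67/69 + 25/(-22)) + 10*11 = (-67*1/69 + 25*(-1/22)) + 110 = (-67/69 - 25/22) + 110 = -3199/1518 + 110 = 163781/1518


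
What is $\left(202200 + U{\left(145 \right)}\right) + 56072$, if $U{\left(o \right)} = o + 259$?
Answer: $258676$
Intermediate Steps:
$U{\left(o \right)} = 259 + o$
$\left(202200 + U{\left(145 \right)}\right) + 56072 = \left(202200 + \left(259 + 145\right)\right) + 56072 = \left(202200 + 404\right) + 56072 = 202604 + 56072 = 258676$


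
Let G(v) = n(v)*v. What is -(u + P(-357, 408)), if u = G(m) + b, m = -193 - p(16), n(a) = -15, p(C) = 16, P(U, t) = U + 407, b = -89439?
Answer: 86254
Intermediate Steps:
P(U, t) = 407 + U
m = -209 (m = -193 - 1*16 = -193 - 16 = -209)
G(v) = -15*v
u = -86304 (u = -15*(-209) - 89439 = 3135 - 89439 = -86304)
-(u + P(-357, 408)) = -(-86304 + (407 - 357)) = -(-86304 + 50) = -1*(-86254) = 86254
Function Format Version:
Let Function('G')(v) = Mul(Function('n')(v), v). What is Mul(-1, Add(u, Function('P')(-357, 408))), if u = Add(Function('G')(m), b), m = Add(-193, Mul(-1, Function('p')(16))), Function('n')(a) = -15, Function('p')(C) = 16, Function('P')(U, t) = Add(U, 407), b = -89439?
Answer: 86254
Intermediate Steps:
Function('P')(U, t) = Add(407, U)
m = -209 (m = Add(-193, Mul(-1, 16)) = Add(-193, -16) = -209)
Function('G')(v) = Mul(-15, v)
u = -86304 (u = Add(Mul(-15, -209), -89439) = Add(3135, -89439) = -86304)
Mul(-1, Add(u, Function('P')(-357, 408))) = Mul(-1, Add(-86304, Add(407, -357))) = Mul(-1, Add(-86304, 50)) = Mul(-1, -86254) = 86254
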